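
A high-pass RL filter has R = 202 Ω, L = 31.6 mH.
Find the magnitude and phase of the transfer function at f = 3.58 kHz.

Step 1 — Angular frequency: ω = 2π·3580 = 2.249e+04 rad/s.
Step 2 — Transfer function: H(jω) = jωL/(R + jωL).
Step 3 — Numerator jωL = j·710.8; denominator R + jωL = 202 + j710.8.
Step 4 — H = 0.9253 + j0.2629.
Step 5 — Magnitude: |H| = 0.9619 (-0.3 dB); phase: φ = 15.9°.

|H| = 0.9619 (-0.3 dB), φ = 15.9°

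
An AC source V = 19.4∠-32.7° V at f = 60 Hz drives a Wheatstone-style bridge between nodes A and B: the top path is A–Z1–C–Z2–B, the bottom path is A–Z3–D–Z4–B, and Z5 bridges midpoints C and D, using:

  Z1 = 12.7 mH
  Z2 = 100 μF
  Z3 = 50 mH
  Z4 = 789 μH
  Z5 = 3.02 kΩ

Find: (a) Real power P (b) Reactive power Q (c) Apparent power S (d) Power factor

Step 1 — Angular frequency: ω = 2π·f = 2π·60 = 377 rad/s.
Step 2 — Component impedances:
  Z1: Z = jωL = j·377·0.0127 = 0 + j4.788 Ω
  Z2: Z = 1/(jωC) = -j/(ω·C) = 0 - j26.53 Ω
  Z3: Z = jωL = j·377·0.05 = 0 + j18.85 Ω
  Z4: Z = jωL = j·377·0.000789 = 0 + j0.2974 Ω
  Z5: Z = R = 3020 Ω
Step 3 — Bridge requires nodal analysis (the Z5 bridge couples midpoints C and D, so the two paths cannot be reduced to a simple series/parallel combination). Setting node B to ground and injecting 1 A at node A, the 3-node admittance system at A, C, D solves to V_A = Z_AB = 12.32 + j159.7 Ω = 160.1∠85.6° Ω.
Step 4 — Source phasor: V = 19.4∠-32.7° V = 16.33 - j10.48 V.
Step 5 — Current: I = V / Z = -0.05741 - j0.1067 A = 0.1211∠-118.3° A.
Step 6 — Complex power: S = V·I* = 0.1809 + j2.343 VA.
Step 7 — Real power: P = Re(S) = 0.1809 W.
Step 8 — Reactive power: Q = Im(S) = 2.343 VAR.
Step 9 — Apparent power: |S| = 2.35 VA.
Step 10 — Power factor: PF = P/|S| = 0.07696 (lagging).

(a) P = 0.1809 W  (b) Q = 2.343 VAR  (c) S = 2.35 VA  (d) PF = 0.07696 (lagging)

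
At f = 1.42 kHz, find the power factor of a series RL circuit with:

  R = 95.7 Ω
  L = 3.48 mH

Step 1 — Angular frequency: ω = 2π·f = 2π·1420 = 8922 rad/s.
Step 2 — Component impedances:
  R: Z = R = 95.7 Ω
  L: Z = jωL = j·8922·0.00348 = 0 + j31.05 Ω
Step 3 — Series combination: Z_total = R + L = 95.7 + j31.05 Ω = 100.6∠18.0° Ω.
Step 4 — Power factor: PF = cos(φ) = Re(Z)/|Z| = 95.7/100.61 = 0.9512.
Step 5 — Type: Im(Z) = 31.05 ⇒ lagging (phase φ = 18.0°).

PF = 0.9512 (lagging, φ = 18.0°)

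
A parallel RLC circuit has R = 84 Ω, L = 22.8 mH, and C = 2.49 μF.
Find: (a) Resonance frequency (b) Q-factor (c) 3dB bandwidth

Step 1 — Resonance: ω₀ = 1/√(LC) = 1/√(0.0228·2.49e-06) = 4197 rad/s.
Step 2 — f₀ = ω₀/(2π) = 668 Hz.
Step 3 — Parallel Q: Q = R/(ω₀L) = 84/(4197·0.0228) = 0.8778.
Step 4 — Bandwidth: Δω = ω₀/Q = 4781 rad/s; BW = Δω/(2π) = 760.9 Hz.

(a) f₀ = 668 Hz  (b) Q = 0.8778  (c) BW = 760.9 Hz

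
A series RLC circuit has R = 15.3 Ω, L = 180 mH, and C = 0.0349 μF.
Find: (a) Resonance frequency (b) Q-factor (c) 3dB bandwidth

Step 1 — Resonance condition Im(Z)=0 gives ω₀ = 1/√(LC).
Step 2 — ω₀ = 1/√(0.18·3.49e-08) = 1.262e+04 rad/s.
Step 3 — f₀ = ω₀/(2π) = 2008 Hz.
Step 4 — Series Q: Q = ω₀L/R = 1.262e+04·0.18/15.3 = 148.4.
Step 5 — 3dB bandwidth: Δω = ω₀/Q = 85 rad/s; BW = Δω/(2π) = 13.53 Hz.

(a) f₀ = 2008 Hz  (b) Q = 148.4  (c) BW = 13.53 Hz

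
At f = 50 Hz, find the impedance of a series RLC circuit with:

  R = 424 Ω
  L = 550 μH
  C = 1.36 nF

Step 1 — Angular frequency: ω = 2π·f = 2π·50 = 314.2 rad/s.
Step 2 — Component impedances:
  R: Z = R = 424 Ω
  L: Z = jωL = j·314.2·0.00055 = 0 + j0.1728 Ω
  C: Z = 1/(jωC) = -j/(ω·C) = 0 - j2.341e+06 Ω
Step 3 — Series combination: Z_total = R + L + C = 424 - j2.341e+06 Ω = 2.341e+06∠-90.0° Ω.

Z = 424 - j2.341e+06 Ω = 2.341e+06∠-90.0° Ω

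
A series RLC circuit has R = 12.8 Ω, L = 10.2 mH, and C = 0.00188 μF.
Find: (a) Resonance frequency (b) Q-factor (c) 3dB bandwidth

Step 1 — Resonance condition Im(Z)=0 gives ω₀ = 1/√(LC).
Step 2 — ω₀ = 1/√(0.0102·1.88e-09) = 2.284e+05 rad/s.
Step 3 — f₀ = ω₀/(2π) = 3.634e+04 Hz.
Step 4 — Series Q: Q = ω₀L/R = 2.284e+05·0.0102/12.8 = 182.
Step 5 — 3dB bandwidth: Δω = ω₀/Q = 1255 rad/s; BW = Δω/(2π) = 199.7 Hz.

(a) f₀ = 3.634e+04 Hz  (b) Q = 182  (c) BW = 199.7 Hz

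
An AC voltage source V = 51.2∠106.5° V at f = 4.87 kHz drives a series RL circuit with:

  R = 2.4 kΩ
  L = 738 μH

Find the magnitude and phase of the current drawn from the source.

Step 1 — Angular frequency: ω = 2π·f = 2π·4870 = 3.06e+04 rad/s.
Step 2 — Component impedances:
  R: Z = R = 2400 Ω
  L: Z = jωL = j·3.06e+04·0.000738 = 0 + j22.58 Ω
Step 3 — Series combination: Z_total = R + L = 2400 + j22.58 Ω = 2400∠0.5° Ω.
Step 4 — Source phasor: V = 51.2∠106.5° V = -14.54 + j49.09 V.
Step 5 — Ohm's law: I = V / Z_total = (-14.54 + j49.09) / (2400 + j22.58) = -0.005866 + j0.02051 A.
Step 6 — Convert to polar: |I| = 0.02133 A, ∠I = 106.0°.

I = 0.02133∠106.0° A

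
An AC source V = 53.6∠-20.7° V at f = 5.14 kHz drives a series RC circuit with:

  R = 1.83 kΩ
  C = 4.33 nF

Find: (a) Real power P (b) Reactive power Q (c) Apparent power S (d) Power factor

Step 1 — Angular frequency: ω = 2π·f = 2π·5140 = 3.23e+04 rad/s.
Step 2 — Component impedances:
  R: Z = R = 1830 Ω
  C: Z = 1/(jωC) = -j/(ω·C) = 0 - j7151 Ω
Step 3 — Series combination: Z_total = R + C = 1830 - j7151 Ω = 7381∠-75.6° Ω.
Step 4 — Source phasor: V = 53.6∠-20.7° V = 50.14 - j18.95 V.
Step 5 — Current: I = V / Z = 0.004171 + j0.005944 A = 0.007261∠54.9° A.
Step 6 — Complex power: S = V·I* = 0.09649 - j0.3771 VA.
Step 7 — Real power: P = Re(S) = 0.09649 W.
Step 8 — Reactive power: Q = Im(S) = -0.3771 VAR.
Step 9 — Apparent power: |S| = 0.3892 VA.
Step 10 — Power factor: PF = P/|S| = 0.2479 (leading).

(a) P = 0.09649 W  (b) Q = -0.3771 VAR  (c) S = 0.3892 VA  (d) PF = 0.2479 (leading)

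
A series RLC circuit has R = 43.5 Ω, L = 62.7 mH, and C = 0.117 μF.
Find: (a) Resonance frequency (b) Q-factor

Step 1 — Resonance condition Im(Z)=0 gives ω₀ = 1/√(LC).
Step 2 — ω₀ = 1/√(0.0627·1.17e-07) = 1.168e+04 rad/s.
Step 3 — f₀ = ω₀/(2π) = 1858 Hz.
Step 4 — Series Q: Q = ω₀L/R = 1.168e+04·0.0627/43.5 = 16.83.

(a) f₀ = 1858 Hz  (b) Q = 16.83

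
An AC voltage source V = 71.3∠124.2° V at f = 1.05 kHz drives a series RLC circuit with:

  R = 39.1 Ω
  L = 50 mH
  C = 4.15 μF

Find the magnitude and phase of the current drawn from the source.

Step 1 — Angular frequency: ω = 2π·f = 2π·1050 = 6597 rad/s.
Step 2 — Component impedances:
  R: Z = R = 39.1 Ω
  L: Z = jωL = j·6597·0.05 = 0 + j329.9 Ω
  C: Z = 1/(jωC) = -j/(ω·C) = 0 - j36.52 Ω
Step 3 — Series combination: Z_total = R + L + C = 39.1 + j293.3 Ω = 295.9∠82.4° Ω.
Step 4 — Source phasor: V = 71.3∠124.2° V = -40.08 + j58.97 V.
Step 5 — Ohm's law: I = V / Z_total = (-40.08 + j58.97) / (39.1 + j293.3) = 0.1796 + j0.1606 A.
Step 6 — Convert to polar: |I| = 0.2409 A, ∠I = 41.8°.

I = 0.2409∠41.8° A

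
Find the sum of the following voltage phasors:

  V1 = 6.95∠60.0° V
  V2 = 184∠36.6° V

Step 1 — Convert each phasor to rectangular form:
  V1 = 6.95·(cos(60.0°) + j·sin(60.0°)) = 3.475 + j6.019 V
  V2 = 184·(cos(36.6°) + j·sin(36.6°)) = 147.7 + j109.7 V
Step 2 — Sum components: V_total = 151.2 + j115.7 V.
Step 3 — Convert to polar: |V_total| = 190.4 V, ∠V_total = 37.4°.

V_total = 190.4∠37.4° V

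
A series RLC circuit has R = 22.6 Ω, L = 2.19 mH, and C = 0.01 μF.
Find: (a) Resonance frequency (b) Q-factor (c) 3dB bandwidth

Step 1 — Resonance: ω₀ = 1/√(LC) = 1/√(0.00219·1e-08) = 2.137e+05 rad/s.
Step 2 — f₀ = ω₀/(2π) = 3.401e+04 Hz.
Step 3 — Series Q: Q = ω₀L/R = 2.137e+05·0.00219/22.6 = 20.71.
Step 4 — Bandwidth: Δω = ω₀/Q = 1.032e+04 rad/s; BW = Δω/(2π) = 1642 Hz.

(a) f₀ = 3.401e+04 Hz  (b) Q = 20.71  (c) BW = 1642 Hz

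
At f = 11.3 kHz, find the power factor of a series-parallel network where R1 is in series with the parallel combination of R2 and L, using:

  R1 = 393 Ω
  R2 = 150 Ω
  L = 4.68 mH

Step 1 — Angular frequency: ω = 2π·f = 2π·1.13e+04 = 7.1e+04 rad/s.
Step 2 — Component impedances:
  R1: Z = R = 393 Ω
  R2: Z = R = 150 Ω
  L: Z = jωL = j·7.1e+04·0.00468 = 0 + j332.3 Ω
Step 3 — Parallel branch: R2 || L = 1/(1/R2 + 1/L) = 124.6 + j56.25 Ω.
Step 4 — Series with R1: Z_total = R1 + (R2 || L) = 517.6 + j56.25 Ω = 520.7∠6.2° Ω.
Step 5 — Power factor: PF = cos(φ) = Re(Z)/|Z| = 517.607/520.654 = 0.9941.
Step 6 — Type: Im(Z) = 56.25 ⇒ lagging (phase φ = 6.2°).

PF = 0.9941 (lagging, φ = 6.2°)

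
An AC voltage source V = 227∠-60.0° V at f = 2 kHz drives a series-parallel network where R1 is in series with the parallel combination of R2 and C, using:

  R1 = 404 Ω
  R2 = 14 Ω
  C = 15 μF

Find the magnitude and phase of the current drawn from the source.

Step 1 — Angular frequency: ω = 2π·f = 2π·2000 = 1.257e+04 rad/s.
Step 2 — Component impedances:
  R1: Z = R = 404 Ω
  R2: Z = R = 14 Ω
  C: Z = 1/(jωC) = -j/(ω·C) = 0 - j5.305 Ω
Step 3 — Parallel branch: R2 || C = 1/(1/R2 + 1/C) = 1.758 - j4.639 Ω.
Step 4 — Series with R1: Z_total = R1 + (R2 || C) = 405.8 - j4.639 Ω = 405.8∠-0.7° Ω.
Step 5 — Source phasor: V = 227∠-60.0° V = 113.5 - j196.6 V.
Step 6 — Ohm's law: I = V / Z_total = (113.5 - j196.6) / (405.8 - j4.639) = 0.2852 - j0.4812 A.
Step 7 — Convert to polar: |I| = 0.5594 A, ∠I = -59.3°.

I = 0.5594∠-59.3° A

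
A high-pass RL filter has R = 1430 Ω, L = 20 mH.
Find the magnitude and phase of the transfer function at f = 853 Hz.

Step 1 — Angular frequency: ω = 2π·853 = 5360 rad/s.
Step 2 — Transfer function: H(jω) = jωL/(R + jωL).
Step 3 — Numerator jωL = j·107.2; denominator R + jωL = 1430 + j107.2.
Step 4 — H = 0.005587 + j0.07454.
Step 5 — Magnitude: |H| = 0.07475 (-22.5 dB); phase: φ = 85.7°.

|H| = 0.07475 (-22.5 dB), φ = 85.7°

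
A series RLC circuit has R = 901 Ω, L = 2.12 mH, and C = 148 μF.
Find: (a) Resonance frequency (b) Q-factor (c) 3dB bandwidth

Step 1 — Resonance: ω₀ = 1/√(LC) = 1/√(0.00212·0.000148) = 1785 rad/s.
Step 2 — f₀ = ω₀/(2π) = 284.1 Hz.
Step 3 — Series Q: Q = ω₀L/R = 1785·0.00212/901 = 0.004201.
Step 4 — Bandwidth: Δω = ω₀/Q = 4.25e+05 rad/s; BW = Δω/(2π) = 6.764e+04 Hz.

(a) f₀ = 284.1 Hz  (b) Q = 0.004201  (c) BW = 6.764e+04 Hz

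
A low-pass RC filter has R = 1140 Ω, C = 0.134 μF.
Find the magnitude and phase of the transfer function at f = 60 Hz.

Step 1 — Angular frequency: ω = 2π·60 = 377 rad/s.
Step 2 — Transfer function: H(jω) = 1/(1 + jωRC).
Step 3 — Denominator: 1 + jωRC = 1 + j·377·1140·1.34e-07 = 1 + j0.05759.
Step 4 — H = 0.9967 - j0.0574.
Step 5 — Magnitude: |H| = 0.9983 (-0.0 dB); phase: φ = -3.3°.

|H| = 0.9983 (-0.0 dB), φ = -3.3°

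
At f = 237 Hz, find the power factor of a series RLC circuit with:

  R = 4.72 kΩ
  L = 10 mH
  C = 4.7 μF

Step 1 — Angular frequency: ω = 2π·f = 2π·237 = 1489 rad/s.
Step 2 — Component impedances:
  R: Z = R = 4720 Ω
  L: Z = jωL = j·1489·0.01 = 0 + j14.89 Ω
  C: Z = 1/(jωC) = -j/(ω·C) = 0 - j142.9 Ω
Step 3 — Series combination: Z_total = R + L + C = 4720 - j128 Ω = 4722∠-1.6° Ω.
Step 4 — Power factor: PF = cos(φ) = Re(Z)/|Z| = 4720/4722 = 0.9996.
Step 5 — Type: Im(Z) = -128 ⇒ leading (phase φ = -1.6°).

PF = 0.9996 (leading, φ = -1.6°)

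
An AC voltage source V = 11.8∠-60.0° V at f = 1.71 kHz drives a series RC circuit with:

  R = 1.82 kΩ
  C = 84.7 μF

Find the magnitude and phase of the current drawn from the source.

Step 1 — Angular frequency: ω = 2π·f = 2π·1710 = 1.074e+04 rad/s.
Step 2 — Component impedances:
  R: Z = R = 1820 Ω
  C: Z = 1/(jωC) = -j/(ω·C) = 0 - j1.099 Ω
Step 3 — Series combination: Z_total = R + C = 1820 - j1.099 Ω = 1820∠-0.0° Ω.
Step 4 — Source phasor: V = 11.8∠-60.0° V = 5.9 - j10.22 V.
Step 5 — Ohm's law: I = V / Z_total = (5.9 - j10.22) / (1820 - j1.099) = 0.003245 - j0.005613 A.
Step 6 — Convert to polar: |I| = 0.006484 A, ∠I = -60.0°.

I = 0.006484∠-60.0° A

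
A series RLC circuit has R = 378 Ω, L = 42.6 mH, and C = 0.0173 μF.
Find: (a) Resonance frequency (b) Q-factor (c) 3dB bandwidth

Step 1 — Resonance condition Im(Z)=0 gives ω₀ = 1/√(LC).
Step 2 — ω₀ = 1/√(0.0426·1.73e-08) = 3.684e+04 rad/s.
Step 3 — f₀ = ω₀/(2π) = 5863 Hz.
Step 4 — Series Q: Q = ω₀L/R = 3.684e+04·0.0426/378 = 4.151.
Step 5 — 3dB bandwidth: Δω = ω₀/Q = 8873 rad/s; BW = Δω/(2π) = 1412 Hz.

(a) f₀ = 5863 Hz  (b) Q = 4.151  (c) BW = 1412 Hz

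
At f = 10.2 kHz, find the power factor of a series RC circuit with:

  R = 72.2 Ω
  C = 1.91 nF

Step 1 — Angular frequency: ω = 2π·f = 2π·1.02e+04 = 6.409e+04 rad/s.
Step 2 — Component impedances:
  R: Z = R = 72.2 Ω
  C: Z = 1/(jωC) = -j/(ω·C) = 0 - j8169 Ω
Step 3 — Series combination: Z_total = R + C = 72.2 - j8169 Ω = 8170∠-89.5° Ω.
Step 4 — Power factor: PF = cos(φ) = Re(Z)/|Z| = 72.2/8169.7 = 0.008838.
Step 5 — Type: Im(Z) = -8169 ⇒ leading (phase φ = -89.5°).

PF = 0.008838 (leading, φ = -89.5°)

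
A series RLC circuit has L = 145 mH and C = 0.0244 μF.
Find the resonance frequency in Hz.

Step 1 — Resonance condition Im(Z)=0 gives ω₀ = 1/√(LC).
Step 2 — ω₀ = 1/√(0.145·2.44e-08) = 1.681e+04 rad/s.
Step 3 — f₀ = ω₀/(2π) = 2676 Hz.

f₀ = 2676 Hz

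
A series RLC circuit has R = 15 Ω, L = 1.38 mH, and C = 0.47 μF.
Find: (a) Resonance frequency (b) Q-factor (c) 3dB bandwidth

Step 1 — Resonance: ω₀ = 1/√(LC) = 1/√(0.00138·4.7e-07) = 3.927e+04 rad/s.
Step 2 — f₀ = ω₀/(2π) = 6249 Hz.
Step 3 — Series Q: Q = ω₀L/R = 3.927e+04·0.00138/15 = 3.612.
Step 4 — Bandwidth: Δω = ω₀/Q = 1.087e+04 rad/s; BW = Δω/(2π) = 1730 Hz.

(a) f₀ = 6249 Hz  (b) Q = 3.612  (c) BW = 1730 Hz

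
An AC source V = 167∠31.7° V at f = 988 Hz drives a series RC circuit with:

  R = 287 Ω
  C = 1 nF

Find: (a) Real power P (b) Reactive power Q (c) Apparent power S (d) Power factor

Step 1 — Angular frequency: ω = 2π·f = 2π·988 = 6208 rad/s.
Step 2 — Component impedances:
  R: Z = R = 287 Ω
  C: Z = 1/(jωC) = -j/(ω·C) = 0 - j1.611e+05 Ω
Step 3 — Series combination: Z_total = R + C = 287 - j1.611e+05 Ω = 1.611e+05∠-89.9° Ω.
Step 4 — Source phasor: V = 167∠31.7° V = 142.1 + j87.75 V.
Step 5 — Current: I = V / Z = -0.0005432 + j0.000883 A = 0.001037∠121.6° A.
Step 6 — Complex power: S = V·I* = 0.0003085 - j0.1731 VA.
Step 7 — Real power: P = Re(S) = 0.0003085 W.
Step 8 — Reactive power: Q = Im(S) = -0.1731 VAR.
Step 9 — Apparent power: |S| = 0.1731 VA.
Step 10 — Power factor: PF = P/|S| = 0.001782 (leading).

(a) P = 0.0003085 W  (b) Q = -0.1731 VAR  (c) S = 0.1731 VA  (d) PF = 0.001782 (leading)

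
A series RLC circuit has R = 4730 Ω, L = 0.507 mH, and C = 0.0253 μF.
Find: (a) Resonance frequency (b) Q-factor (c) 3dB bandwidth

Step 1 — Resonance condition Im(Z)=0 gives ω₀ = 1/√(LC).
Step 2 — ω₀ = 1/√(0.000507·2.53e-08) = 2.792e+05 rad/s.
Step 3 — f₀ = ω₀/(2π) = 4.444e+04 Hz.
Step 4 — Series Q: Q = ω₀L/R = 2.792e+05·0.000507/4730 = 0.02993.
Step 5 — 3dB bandwidth: Δω = ω₀/Q = 9.329e+06 rad/s; BW = Δω/(2π) = 1.485e+06 Hz.

(a) f₀ = 4.444e+04 Hz  (b) Q = 0.02993  (c) BW = 1.485e+06 Hz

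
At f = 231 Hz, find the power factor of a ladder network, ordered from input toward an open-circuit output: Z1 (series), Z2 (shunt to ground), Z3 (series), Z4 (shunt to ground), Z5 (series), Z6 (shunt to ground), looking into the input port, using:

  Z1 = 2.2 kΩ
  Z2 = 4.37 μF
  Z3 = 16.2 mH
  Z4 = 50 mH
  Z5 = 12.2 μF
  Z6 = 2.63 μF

Step 1 — Angular frequency: ω = 2π·f = 2π·231 = 1451 rad/s.
Step 2 — Component impedances:
  Z1: Z = R = 2200 Ω
  Z2: Z = 1/(jωC) = -j/(ω·C) = 0 - j157.7 Ω
  Z3: Z = jωL = j·1451·0.0162 = 0 + j23.51 Ω
  Z4: Z = jωL = j·1451·0.05 = 0 + j72.57 Ω
  Z5: Z = 1/(jωC) = -j/(ω·C) = 0 - j56.47 Ω
  Z6: Z = 1/(jωC) = -j/(ω·C) = 0 - j262 Ω
Step 3 — Ladder network (open output): work backward from the far end, alternating series and parallel combinations. Z_in = 2200 + j461.3 Ω = 2248∠11.8° Ω.
Step 4 — Power factor: PF = cos(φ) = Re(Z)/|Z| = 2200/2247.8 = 0.9787.
Step 5 — Type: Im(Z) = 461.3 ⇒ lagging (phase φ = 11.8°).

PF = 0.9787 (lagging, φ = 11.8°)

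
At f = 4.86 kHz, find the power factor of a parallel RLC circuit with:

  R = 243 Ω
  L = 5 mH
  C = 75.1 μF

Step 1 — Angular frequency: ω = 2π·f = 2π·4860 = 3.054e+04 rad/s.
Step 2 — Component impedances:
  R: Z = R = 243 Ω
  L: Z = jωL = j·3.054e+04·0.005 = 0 + j152.7 Ω
  C: Z = 1/(jωC) = -j/(ω·C) = 0 - j0.4361 Ω
Step 3 — Parallel combination: 1/Z_total = 1/R + 1/L + 1/C; Z_total = 0.000787 - j0.4373 Ω = 0.4373∠-89.9° Ω.
Step 4 — Power factor: PF = cos(φ) = Re(Z)/|Z| = 0.000787/0.4373 = 0.0018.
Step 5 — Type: Im(Z) = -0.4373 ⇒ leading (phase φ = -89.9°).

PF = 0.0018 (leading, φ = -89.9°)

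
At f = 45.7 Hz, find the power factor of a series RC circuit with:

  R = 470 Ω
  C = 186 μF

Step 1 — Angular frequency: ω = 2π·f = 2π·45.7 = 287.1 rad/s.
Step 2 — Component impedances:
  R: Z = R = 470 Ω
  C: Z = 1/(jωC) = -j/(ω·C) = 0 - j18.72 Ω
Step 3 — Series combination: Z_total = R + C = 470 - j18.72 Ω = 470.4∠-2.3° Ω.
Step 4 — Power factor: PF = cos(φ) = Re(Z)/|Z| = 470/470.37 = 0.9992.
Step 5 — Type: Im(Z) = -18.72 ⇒ leading (phase φ = -2.3°).

PF = 0.9992 (leading, φ = -2.3°)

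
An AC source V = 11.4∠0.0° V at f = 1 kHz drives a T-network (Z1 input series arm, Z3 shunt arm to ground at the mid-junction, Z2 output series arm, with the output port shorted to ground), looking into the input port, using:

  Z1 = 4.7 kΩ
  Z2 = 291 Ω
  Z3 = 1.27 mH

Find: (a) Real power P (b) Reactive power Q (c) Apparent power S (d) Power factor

Step 1 — Angular frequency: ω = 2π·f = 2π·1000 = 6283 rad/s.
Step 2 — Component impedances:
  Z1: Z = R = 4700 Ω
  Z2: Z = R = 291 Ω
  Z3: Z = jωL = j·6283·0.00127 = 0 + j7.98 Ω
Step 3 — With the output port shorted to ground, the output series arm Z2 runs from the junction to ground; the shunt arm Z3 also runs from the junction to ground. They appear in parallel: Z3 || Z2 = 0.2186 + j7.974 Ω.
Step 4 — Series with input arm Z1: Z_in = Z1 + (Z3 || Z2) = 4700 + j7.974 Ω = 4700∠0.1° Ω.
Step 5 — Source phasor: V = 11.4∠0.0° V = 11.4 V.
Step 6 — Current: I = V / Z = 0.002425 - j4.115e-06 A = 0.002425∠-0.1° A.
Step 7 — Complex power: S = V·I* = 0.02765 + j4.691e-05 VA.
Step 8 — Real power: P = Re(S) = 0.02765 W.
Step 9 — Reactive power: Q = Im(S) = 4.691e-05 VAR.
Step 10 — Apparent power: |S| = 0.02765 VA.
Step 11 — Power factor: PF = P/|S| = 1 (lagging).

(a) P = 0.02765 W  (b) Q = 4.691e-05 VAR  (c) S = 0.02765 VA  (d) PF = 1 (lagging)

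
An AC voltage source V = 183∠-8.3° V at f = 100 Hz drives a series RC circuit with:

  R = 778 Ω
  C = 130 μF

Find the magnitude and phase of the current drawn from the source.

Step 1 — Angular frequency: ω = 2π·f = 2π·100 = 628.3 rad/s.
Step 2 — Component impedances:
  R: Z = R = 778 Ω
  C: Z = 1/(jωC) = -j/(ω·C) = 0 - j12.24 Ω
Step 3 — Series combination: Z_total = R + C = 778 - j12.24 Ω = 778.1∠-0.9° Ω.
Step 4 — Source phasor: V = 183∠-8.3° V = 181.1 - j26.42 V.
Step 5 — Ohm's law: I = V / Z_total = (181.1 - j26.42) / (778 - j12.24) = 0.2332 - j0.03029 A.
Step 6 — Convert to polar: |I| = 0.2352 A, ∠I = -7.4°.

I = 0.2352∠-7.4° A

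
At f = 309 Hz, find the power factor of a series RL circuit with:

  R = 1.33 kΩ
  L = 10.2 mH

Step 1 — Angular frequency: ω = 2π·f = 2π·309 = 1942 rad/s.
Step 2 — Component impedances:
  R: Z = R = 1330 Ω
  L: Z = jωL = j·1942·0.0102 = 0 + j19.8 Ω
Step 3 — Series combination: Z_total = R + L = 1330 + j19.8 Ω = 1330∠0.9° Ω.
Step 4 — Power factor: PF = cos(φ) = Re(Z)/|Z| = 1330/1330.1 = 0.9999.
Step 5 — Type: Im(Z) = 19.8 ⇒ lagging (phase φ = 0.9°).

PF = 0.9999 (lagging, φ = 0.9°)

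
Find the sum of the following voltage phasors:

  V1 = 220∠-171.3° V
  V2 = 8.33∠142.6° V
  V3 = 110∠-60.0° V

Step 1 — Convert each phasor to rectangular form:
  V1 = 220·(cos(-171.3°) + j·sin(-171.3°)) = -217.5 - j33.28 V
  V2 = 8.33·(cos(142.6°) + j·sin(142.6°)) = -6.617 + j5.059 V
  V3 = 110·(cos(-60.0°) + j·sin(-60.0°)) = 55 - j95.26 V
Step 2 — Sum components: V_total = -169.1 - j123.5 V.
Step 3 — Convert to polar: |V_total| = 209.4 V, ∠V_total = -143.9°.

V_total = 209.4∠-143.9° V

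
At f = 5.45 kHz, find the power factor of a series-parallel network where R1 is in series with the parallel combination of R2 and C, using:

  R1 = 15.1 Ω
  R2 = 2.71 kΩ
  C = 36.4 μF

Step 1 — Angular frequency: ω = 2π·f = 2π·5450 = 3.424e+04 rad/s.
Step 2 — Component impedances:
  R1: Z = R = 15.1 Ω
  R2: Z = R = 2710 Ω
  C: Z = 1/(jωC) = -j/(ω·C) = 0 - j0.8023 Ω
Step 3 — Parallel branch: R2 || C = 1/(1/R2 + 1/C) = 0.0002375 - j0.8023 Ω.
Step 4 — Series with R1: Z_total = R1 + (R2 || C) = 15.1 - j0.8023 Ω = 15.12∠-3.0° Ω.
Step 5 — Power factor: PF = cos(φ) = Re(Z)/|Z| = 15.1002/15.1215 = 0.9986.
Step 6 — Type: Im(Z) = -0.8023 ⇒ leading (phase φ = -3.0°).

PF = 0.9986 (leading, φ = -3.0°)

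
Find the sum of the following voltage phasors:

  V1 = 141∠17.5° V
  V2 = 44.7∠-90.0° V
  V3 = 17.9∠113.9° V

Step 1 — Convert each phasor to rectangular form:
  V1 = 141·(cos(17.5°) + j·sin(17.5°)) = 134.5 + j42.4 V
  V2 = 44.7·(cos(-90.0°) + j·sin(-90.0°)) = 0 - j44.7 V
  V3 = 17.9·(cos(113.9°) + j·sin(113.9°)) = -7.252 + j16.37 V
Step 2 — Sum components: V_total = 127.2 + j14.06 V.
Step 3 — Convert to polar: |V_total| = 128 V, ∠V_total = 6.3°.

V_total = 128∠6.3° V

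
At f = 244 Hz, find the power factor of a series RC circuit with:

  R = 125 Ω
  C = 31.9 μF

Step 1 — Angular frequency: ω = 2π·f = 2π·244 = 1533 rad/s.
Step 2 — Component impedances:
  R: Z = R = 125 Ω
  C: Z = 1/(jωC) = -j/(ω·C) = 0 - j20.45 Ω
Step 3 — Series combination: Z_total = R + C = 125 - j20.45 Ω = 126.7∠-9.3° Ω.
Step 4 — Power factor: PF = cos(φ) = Re(Z)/|Z| = 125/126.66 = 0.9869.
Step 5 — Type: Im(Z) = -20.45 ⇒ leading (phase φ = -9.3°).

PF = 0.9869 (leading, φ = -9.3°)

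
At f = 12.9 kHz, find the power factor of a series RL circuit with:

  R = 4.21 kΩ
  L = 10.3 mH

Step 1 — Angular frequency: ω = 2π·f = 2π·1.29e+04 = 8.105e+04 rad/s.
Step 2 — Component impedances:
  R: Z = R = 4210 Ω
  L: Z = jωL = j·8.105e+04·0.0103 = 0 + j834.8 Ω
Step 3 — Series combination: Z_total = R + L = 4210 + j834.8 Ω = 4292∠11.2° Ω.
Step 4 — Power factor: PF = cos(φ) = Re(Z)/|Z| = 4210/4292 = 0.9809.
Step 5 — Type: Im(Z) = 834.8 ⇒ lagging (phase φ = 11.2°).

PF = 0.9809 (lagging, φ = 11.2°)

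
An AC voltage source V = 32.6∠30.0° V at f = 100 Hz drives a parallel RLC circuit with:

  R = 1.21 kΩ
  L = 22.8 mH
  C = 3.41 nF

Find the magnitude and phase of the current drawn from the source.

Step 1 — Angular frequency: ω = 2π·f = 2π·100 = 628.3 rad/s.
Step 2 — Component impedances:
  R: Z = R = 1210 Ω
  L: Z = jωL = j·628.3·0.0228 = 0 + j14.33 Ω
  C: Z = 1/(jωC) = -j/(ω·C) = 0 - j4.667e+05 Ω
Step 3 — Parallel combination: 1/Z_total = 1/R + 1/L + 1/C; Z_total = 0.1696 + j14.32 Ω = 14.33∠89.3° Ω.
Step 4 — Source phasor: V = 32.6∠30.0° V = 28.23 + j16.3 V.
Step 5 — Ohm's law: I = V / Z_total = (28.23 + j16.3) / (0.1696 + j14.32) = 1.161 - j1.957 A.
Step 6 — Convert to polar: |I| = 2.276 A, ∠I = -59.3°.

I = 2.276∠-59.3° A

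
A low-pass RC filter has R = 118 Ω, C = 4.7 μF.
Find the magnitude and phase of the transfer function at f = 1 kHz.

Step 1 — Angular frequency: ω = 2π·1000 = 6283 rad/s.
Step 2 — Transfer function: H(jω) = 1/(1 + jωRC).
Step 3 — Denominator: 1 + jωRC = 1 + j·6283·118·4.7e-06 = 1 + j3.485.
Step 4 — H = 0.07609 - j0.2651.
Step 5 — Magnitude: |H| = 0.2758 (-11.2 dB); phase: φ = -74.0°.

|H| = 0.2758 (-11.2 dB), φ = -74.0°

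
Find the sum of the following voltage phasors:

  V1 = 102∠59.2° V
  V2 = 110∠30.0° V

Step 1 — Convert each phasor to rectangular form:
  V1 = 102·(cos(59.2°) + j·sin(59.2°)) = 52.23 + j87.61 V
  V2 = 110·(cos(30.0°) + j·sin(30.0°)) = 95.26 + j55 V
Step 2 — Sum components: V_total = 147.5 + j142.6 V.
Step 3 — Convert to polar: |V_total| = 205.2 V, ∠V_total = 44.0°.

V_total = 205.2∠44.0° V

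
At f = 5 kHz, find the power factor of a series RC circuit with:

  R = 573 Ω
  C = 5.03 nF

Step 1 — Angular frequency: ω = 2π·f = 2π·5000 = 3.142e+04 rad/s.
Step 2 — Component impedances:
  R: Z = R = 573 Ω
  C: Z = 1/(jωC) = -j/(ω·C) = 0 - j6328 Ω
Step 3 — Series combination: Z_total = R + C = 573 - j6328 Ω = 6354∠-84.8° Ω.
Step 4 — Power factor: PF = cos(φ) = Re(Z)/|Z| = 573/6354 = 0.09018.
Step 5 — Type: Im(Z) = -6328 ⇒ leading (phase φ = -84.8°).

PF = 0.09018 (leading, φ = -84.8°)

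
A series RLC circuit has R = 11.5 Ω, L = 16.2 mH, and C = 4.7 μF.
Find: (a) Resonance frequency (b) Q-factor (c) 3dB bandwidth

Step 1 — Resonance: ω₀ = 1/√(LC) = 1/√(0.0162·4.7e-06) = 3624 rad/s.
Step 2 — f₀ = ω₀/(2π) = 576.8 Hz.
Step 3 — Series Q: Q = ω₀L/R = 3624·0.0162/11.5 = 5.105.
Step 4 — Bandwidth: Δω = ω₀/Q = 709.9 rad/s; BW = Δω/(2π) = 113 Hz.

(a) f₀ = 576.8 Hz  (b) Q = 5.105  (c) BW = 113 Hz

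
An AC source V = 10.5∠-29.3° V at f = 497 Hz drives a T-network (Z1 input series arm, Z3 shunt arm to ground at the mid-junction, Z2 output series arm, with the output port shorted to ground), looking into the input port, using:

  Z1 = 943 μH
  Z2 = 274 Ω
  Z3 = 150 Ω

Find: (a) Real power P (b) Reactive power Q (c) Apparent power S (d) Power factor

Step 1 — Angular frequency: ω = 2π·f = 2π·497 = 3123 rad/s.
Step 2 — Component impedances:
  Z1: Z = jωL = j·3123·0.000943 = 0 + j2.945 Ω
  Z2: Z = R = 274 Ω
  Z3: Z = R = 150 Ω
Step 3 — With the output port shorted to ground, the output series arm Z2 runs from the junction to ground; the shunt arm Z3 also runs from the junction to ground. They appear in parallel: Z3 || Z2 = 96.93 Ω.
Step 4 — Series with input arm Z1: Z_in = Z1 + (Z3 || Z2) = 96.93 + j2.945 Ω = 96.98∠1.7° Ω.
Step 5 — Source phasor: V = 10.5∠-29.3° V = 9.157 - j5.139 V.
Step 6 — Current: I = V / Z = 0.09277 - j0.05583 A = 0.1083∠-31.0° A.
Step 7 — Complex power: S = V·I* = 1.136 + j0.03452 VA.
Step 8 — Real power: P = Re(S) = 1.136 W.
Step 9 — Reactive power: Q = Im(S) = 0.03452 VAR.
Step 10 — Apparent power: |S| = 1.137 VA.
Step 11 — Power factor: PF = P/|S| = 0.9995 (lagging).

(a) P = 1.136 W  (b) Q = 0.03452 VAR  (c) S = 1.137 VA  (d) PF = 0.9995 (lagging)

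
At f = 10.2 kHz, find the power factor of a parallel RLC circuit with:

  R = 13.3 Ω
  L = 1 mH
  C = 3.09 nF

Step 1 — Angular frequency: ω = 2π·f = 2π·1.02e+04 = 6.409e+04 rad/s.
Step 2 — Component impedances:
  R: Z = R = 13.3 Ω
  L: Z = jωL = j·6.409e+04·0.001 = 0 + j64.09 Ω
  C: Z = 1/(jωC) = -j/(ω·C) = 0 - j5050 Ω
Step 3 — Parallel combination: 1/Z_total = 1/R + 1/L + 1/C; Z_total = 12.76 + j2.615 Ω = 13.03∠11.6° Ω.
Step 4 — Power factor: PF = cos(φ) = Re(Z)/|Z| = 12.76415/13.02932 = 0.9796.
Step 5 — Type: Im(Z) = 2.615 ⇒ lagging (phase φ = 11.6°).

PF = 0.9796 (lagging, φ = 11.6°)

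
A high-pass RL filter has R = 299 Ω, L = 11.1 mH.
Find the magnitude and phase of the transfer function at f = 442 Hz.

Step 1 — Angular frequency: ω = 2π·442 = 2777 rad/s.
Step 2 — Transfer function: H(jω) = jωL/(R + jωL).
Step 3 — Numerator jωL = j·30.83; denominator R + jωL = 299 + j30.83.
Step 4 — H = 0.01052 + j0.102.
Step 5 — Magnitude: |H| = 0.1026 (-19.8 dB); phase: φ = 84.1°.

|H| = 0.1026 (-19.8 dB), φ = 84.1°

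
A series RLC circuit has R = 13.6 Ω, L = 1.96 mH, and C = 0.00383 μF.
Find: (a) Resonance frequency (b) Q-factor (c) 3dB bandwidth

Step 1 — Resonance condition Im(Z)=0 gives ω₀ = 1/√(LC).
Step 2 — ω₀ = 1/√(0.00196·3.83e-09) = 3.65e+05 rad/s.
Step 3 — f₀ = ω₀/(2π) = 5.809e+04 Hz.
Step 4 — Series Q: Q = ω₀L/R = 3.65e+05·0.00196/13.6 = 52.6.
Step 5 — 3dB bandwidth: Δω = ω₀/Q = 6939 rad/s; BW = Δω/(2π) = 1104 Hz.

(a) f₀ = 5.809e+04 Hz  (b) Q = 52.6  (c) BW = 1104 Hz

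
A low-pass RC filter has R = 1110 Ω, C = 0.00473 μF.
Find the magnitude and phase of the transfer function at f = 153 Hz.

Step 1 — Angular frequency: ω = 2π·153 = 961.3 rad/s.
Step 2 — Transfer function: H(jω) = 1/(1 + jωRC).
Step 3 — Denominator: 1 + jωRC = 1 + j·961.3·1110·4.73e-09 = 1 + j0.005047.
Step 4 — H = 1 - j0.005047.
Step 5 — Magnitude: |H| = 1 (-0.0 dB); phase: φ = -0.3°.

|H| = 1 (-0.0 dB), φ = -0.3°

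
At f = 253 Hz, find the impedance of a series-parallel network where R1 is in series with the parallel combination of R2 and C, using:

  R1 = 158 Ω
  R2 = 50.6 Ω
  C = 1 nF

Step 1 — Angular frequency: ω = 2π·f = 2π·253 = 1590 rad/s.
Step 2 — Component impedances:
  R1: Z = R = 158 Ω
  R2: Z = R = 50.6 Ω
  C: Z = 1/(jωC) = -j/(ω·C) = 0 - j6.291e+05 Ω
Step 3 — Parallel branch: R2 || C = 1/(1/R2 + 1/C) = 50.6 - j0.00407 Ω.
Step 4 — Series with R1: Z_total = R1 + (R2 || C) = 208.6 - j0.00407 Ω = 208.6∠-0.0° Ω.

Z = 208.6 - j0.00407 Ω = 208.6∠-0.0° Ω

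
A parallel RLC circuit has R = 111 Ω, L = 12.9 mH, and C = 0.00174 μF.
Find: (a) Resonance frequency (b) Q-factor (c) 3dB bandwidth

Step 1 — Resonance: ω₀ = 1/√(LC) = 1/√(0.0129·1.74e-09) = 2.111e+05 rad/s.
Step 2 — f₀ = ω₀/(2π) = 3.359e+04 Hz.
Step 3 — Parallel Q: Q = R/(ω₀L) = 111/(2.111e+05·0.0129) = 0.04077.
Step 4 — Bandwidth: Δω = ω₀/Q = 5.178e+06 rad/s; BW = Δω/(2π) = 8.24e+05 Hz.

(a) f₀ = 3.359e+04 Hz  (b) Q = 0.04077  (c) BW = 8.24e+05 Hz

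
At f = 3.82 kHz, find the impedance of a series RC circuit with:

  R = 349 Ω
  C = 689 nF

Step 1 — Angular frequency: ω = 2π·f = 2π·3820 = 2.4e+04 rad/s.
Step 2 — Component impedances:
  R: Z = R = 349 Ω
  C: Z = 1/(jωC) = -j/(ω·C) = 0 - j60.47 Ω
Step 3 — Series combination: Z_total = R + C = 349 - j60.47 Ω = 354.2∠-9.8° Ω.

Z = 349 - j60.47 Ω = 354.2∠-9.8° Ω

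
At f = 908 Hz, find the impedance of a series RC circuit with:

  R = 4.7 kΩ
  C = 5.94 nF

Step 1 — Angular frequency: ω = 2π·f = 2π·908 = 5705 rad/s.
Step 2 — Component impedances:
  R: Z = R = 4700 Ω
  C: Z = 1/(jωC) = -j/(ω·C) = 0 - j2.951e+04 Ω
Step 3 — Series combination: Z_total = R + C = 4700 - j2.951e+04 Ω = 2.988e+04∠-81.0° Ω.

Z = 4700 - j2.951e+04 Ω = 2.988e+04∠-81.0° Ω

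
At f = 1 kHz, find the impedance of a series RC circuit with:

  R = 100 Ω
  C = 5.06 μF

Step 1 — Angular frequency: ω = 2π·f = 2π·1000 = 6283 rad/s.
Step 2 — Component impedances:
  R: Z = R = 100 Ω
  C: Z = 1/(jωC) = -j/(ω·C) = 0 - j31.45 Ω
Step 3 — Series combination: Z_total = R + C = 100 - j31.45 Ω = 104.8∠-17.5° Ω.

Z = 100 - j31.45 Ω = 104.8∠-17.5° Ω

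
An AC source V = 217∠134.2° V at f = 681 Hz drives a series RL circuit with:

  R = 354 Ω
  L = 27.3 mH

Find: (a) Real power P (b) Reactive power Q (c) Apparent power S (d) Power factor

Step 1 — Angular frequency: ω = 2π·f = 2π·681 = 4279 rad/s.
Step 2 — Component impedances:
  R: Z = R = 354 Ω
  L: Z = jωL = j·4279·0.0273 = 0 + j116.8 Ω
Step 3 — Series combination: Z_total = R + L = 354 + j116.8 Ω = 372.8∠18.3° Ω.
Step 4 — Source phasor: V = 217∠134.2° V = -151.3 + j155.6 V.
Step 5 — Current: I = V / Z = -0.2546 + j0.5235 A = 0.5821∠115.9° A.
Step 6 — Complex power: S = V·I* = 120 + j39.58 VA.
Step 7 — Real power: P = Re(S) = 120 W.
Step 8 — Reactive power: Q = Im(S) = 39.58 VAR.
Step 9 — Apparent power: |S| = 126.3 VA.
Step 10 — Power factor: PF = P/|S| = 0.9496 (lagging).

(a) P = 120 W  (b) Q = 39.58 VAR  (c) S = 126.3 VA  (d) PF = 0.9496 (lagging)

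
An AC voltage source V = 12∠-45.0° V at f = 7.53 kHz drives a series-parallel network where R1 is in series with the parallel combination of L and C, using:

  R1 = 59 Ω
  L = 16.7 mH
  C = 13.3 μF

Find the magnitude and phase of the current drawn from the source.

Step 1 — Angular frequency: ω = 2π·f = 2π·7530 = 4.731e+04 rad/s.
Step 2 — Component impedances:
  R1: Z = R = 59 Ω
  L: Z = jωL = j·4.731e+04·0.0167 = 0 + j790.1 Ω
  C: Z = 1/(jωC) = -j/(ω·C) = 0 - j1.589 Ω
Step 3 — Parallel branch: L || C = 1/(1/L + 1/C) = 0 - j1.592 Ω.
Step 4 — Series with R1: Z_total = R1 + (L || C) = 59 - j1.592 Ω = 59.02∠-1.5° Ω.
Step 5 — Source phasor: V = 12∠-45.0° V = 8.485 - j8.485 V.
Step 6 — Ohm's law: I = V / Z_total = (8.485 - j8.485) / (59 - j1.592) = 0.1476 - j0.1398 A.
Step 7 — Convert to polar: |I| = 0.2033 A, ∠I = -43.5°.

I = 0.2033∠-43.5° A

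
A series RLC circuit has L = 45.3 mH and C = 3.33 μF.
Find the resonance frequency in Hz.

Step 1 — Resonance condition Im(Z)=0 gives ω₀ = 1/√(LC).
Step 2 — ω₀ = 1/√(0.0453·3.33e-06) = 2575 rad/s.
Step 3 — f₀ = ω₀/(2π) = 409.8 Hz.

f₀ = 409.8 Hz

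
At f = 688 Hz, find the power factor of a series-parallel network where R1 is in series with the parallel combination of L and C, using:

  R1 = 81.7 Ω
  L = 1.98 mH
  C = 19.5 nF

Step 1 — Angular frequency: ω = 2π·f = 2π·688 = 4323 rad/s.
Step 2 — Component impedances:
  R1: Z = R = 81.7 Ω
  L: Z = jωL = j·4323·0.00198 = 0 + j8.559 Ω
  C: Z = 1/(jωC) = -j/(ω·C) = 0 - j1.186e+04 Ω
Step 3 — Parallel branch: L || C = 1/(1/L + 1/C) = 0 + j8.565 Ω.
Step 4 — Series with R1: Z_total = R1 + (L || C) = 81.7 + j8.565 Ω = 82.15∠6.0° Ω.
Step 5 — Power factor: PF = cos(φ) = Re(Z)/|Z| = 81.7/82.15 = 0.9945.
Step 6 — Type: Im(Z) = 8.565 ⇒ lagging (phase φ = 6.0°).

PF = 0.9945 (lagging, φ = 6.0°)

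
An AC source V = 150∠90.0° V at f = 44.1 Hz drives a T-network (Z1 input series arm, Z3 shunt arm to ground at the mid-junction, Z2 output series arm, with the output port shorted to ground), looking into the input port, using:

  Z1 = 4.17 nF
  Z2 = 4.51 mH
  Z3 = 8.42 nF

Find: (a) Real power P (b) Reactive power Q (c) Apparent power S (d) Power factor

Step 1 — Angular frequency: ω = 2π·f = 2π·44.1 = 277.1 rad/s.
Step 2 — Component impedances:
  Z1: Z = 1/(jωC) = -j/(ω·C) = 0 - j8.655e+05 Ω
  Z2: Z = jωL = j·277.1·0.00451 = 0 + j1.25 Ω
  Z3: Z = 1/(jωC) = -j/(ω·C) = 0 - j4.286e+05 Ω
Step 3 — With the output port shorted to ground, the output series arm Z2 runs from the junction to ground; the shunt arm Z3 also runs from the junction to ground. They appear in parallel: Z3 || Z2 = 0 + j1.25 Ω.
Step 4 — Series with input arm Z1: Z_in = Z1 + (Z3 || Z2) = 0 - j8.655e+05 Ω = 8.655e+05∠-90.0° Ω.
Step 5 — Source phasor: V = 150∠90.0° V = 0 + j150 V.
Step 6 — Current: I = V / Z = -0.0001733 A = 0.0001733∠180.0° A.
Step 7 — Complex power: S = V·I* = 0 - j0.026 VA.
Step 8 — Real power: P = Re(S) = 0 W.
Step 9 — Reactive power: Q = Im(S) = -0.026 VAR.
Step 10 — Apparent power: |S| = 0.026 VA.
Step 11 — Power factor: PF = P/|S| = 0 (leading).

(a) P = 0 W  (b) Q = -0.026 VAR  (c) S = 0.026 VA  (d) PF = 0 (leading)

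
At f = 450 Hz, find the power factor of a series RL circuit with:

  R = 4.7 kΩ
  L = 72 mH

Step 1 — Angular frequency: ω = 2π·f = 2π·450 = 2827 rad/s.
Step 2 — Component impedances:
  R: Z = R = 4700 Ω
  L: Z = jωL = j·2827·0.072 = 0 + j203.6 Ω
Step 3 — Series combination: Z_total = R + L = 4700 + j203.6 Ω = 4704∠2.5° Ω.
Step 4 — Power factor: PF = cos(φ) = Re(Z)/|Z| = 4700/4704 = 0.9991.
Step 5 — Type: Im(Z) = 203.6 ⇒ lagging (phase φ = 2.5°).

PF = 0.9991 (lagging, φ = 2.5°)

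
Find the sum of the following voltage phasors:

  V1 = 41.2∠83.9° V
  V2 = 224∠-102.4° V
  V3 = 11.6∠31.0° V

Step 1 — Convert each phasor to rectangular form:
  V1 = 41.2·(cos(83.9°) + j·sin(83.9°)) = 4.378 + j40.97 V
  V2 = 224·(cos(-102.4°) + j·sin(-102.4°)) = -48.1 - j218.8 V
  V3 = 11.6·(cos(31.0°) + j·sin(31.0°)) = 9.943 + j5.974 V
Step 2 — Sum components: V_total = -33.78 - j171.8 V.
Step 3 — Convert to polar: |V_total| = 175.1 V, ∠V_total = -101.1°.

V_total = 175.1∠-101.1° V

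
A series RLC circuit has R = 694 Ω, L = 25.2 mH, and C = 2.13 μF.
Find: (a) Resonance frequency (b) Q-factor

Step 1 — Resonance condition Im(Z)=0 gives ω₀ = 1/√(LC).
Step 2 — ω₀ = 1/√(0.0252·2.13e-06) = 4316 rad/s.
Step 3 — f₀ = ω₀/(2π) = 687 Hz.
Step 4 — Series Q: Q = ω₀L/R = 4316·0.0252/694 = 0.1567.

(a) f₀ = 687 Hz  (b) Q = 0.1567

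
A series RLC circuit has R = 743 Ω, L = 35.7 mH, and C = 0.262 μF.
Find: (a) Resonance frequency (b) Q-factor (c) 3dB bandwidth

Step 1 — Resonance: ω₀ = 1/√(LC) = 1/√(0.0357·2.62e-07) = 1.034e+04 rad/s.
Step 2 — f₀ = ω₀/(2π) = 1646 Hz.
Step 3 — Series Q: Q = ω₀L/R = 1.034e+04·0.0357/743 = 0.4968.
Step 4 — Bandwidth: Δω = ω₀/Q = 2.081e+04 rad/s; BW = Δω/(2π) = 3312 Hz.

(a) f₀ = 1646 Hz  (b) Q = 0.4968  (c) BW = 3312 Hz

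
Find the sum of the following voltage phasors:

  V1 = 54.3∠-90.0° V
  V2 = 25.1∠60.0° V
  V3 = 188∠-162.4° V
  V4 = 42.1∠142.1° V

Step 1 — Convert each phasor to rectangular form:
  V1 = 54.3·(cos(-90.0°) + j·sin(-90.0°)) = 0 - j54.3 V
  V2 = 25.1·(cos(60.0°) + j·sin(60.0°)) = 12.55 + j21.74 V
  V3 = 188·(cos(-162.4°) + j·sin(-162.4°)) = -179.2 - j56.85 V
  V4 = 42.1·(cos(142.1°) + j·sin(142.1°)) = -33.22 + j25.86 V
Step 2 — Sum components: V_total = -199.9 - j63.55 V.
Step 3 — Convert to polar: |V_total| = 209.7 V, ∠V_total = -162.4°.

V_total = 209.7∠-162.4° V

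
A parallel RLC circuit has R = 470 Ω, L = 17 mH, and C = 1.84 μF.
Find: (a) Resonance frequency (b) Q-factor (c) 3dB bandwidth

Step 1 — Resonance: ω₀ = 1/√(LC) = 1/√(0.017·1.84e-06) = 5654 rad/s.
Step 2 — f₀ = ω₀/(2π) = 899.9 Hz.
Step 3 — Parallel Q: Q = R/(ω₀L) = 470/(5654·0.017) = 4.89.
Step 4 — Bandwidth: Δω = ω₀/Q = 1156 rad/s; BW = Δω/(2π) = 184 Hz.

(a) f₀ = 899.9 Hz  (b) Q = 4.89  (c) BW = 184 Hz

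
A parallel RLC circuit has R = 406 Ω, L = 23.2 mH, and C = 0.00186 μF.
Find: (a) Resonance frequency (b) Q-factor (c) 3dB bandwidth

Step 1 — Resonance: ω₀ = 1/√(LC) = 1/√(0.0232·1.86e-09) = 1.522e+05 rad/s.
Step 2 — f₀ = ω₀/(2π) = 2.423e+04 Hz.
Step 3 — Parallel Q: Q = R/(ω₀L) = 406/(1.522e+05·0.0232) = 0.115.
Step 4 — Bandwidth: Δω = ω₀/Q = 1.324e+06 rad/s; BW = Δω/(2π) = 2.108e+05 Hz.

(a) f₀ = 2.423e+04 Hz  (b) Q = 0.115  (c) BW = 2.108e+05 Hz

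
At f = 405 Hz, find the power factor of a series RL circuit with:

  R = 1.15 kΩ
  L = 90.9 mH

Step 1 — Angular frequency: ω = 2π·f = 2π·405 = 2545 rad/s.
Step 2 — Component impedances:
  R: Z = R = 1150 Ω
  L: Z = jωL = j·2545·0.0909 = 0 + j231.3 Ω
Step 3 — Series combination: Z_total = R + L = 1150 + j231.3 Ω = 1173∠11.4° Ω.
Step 4 — Power factor: PF = cos(φ) = Re(Z)/|Z| = 1150/1173 = 0.9804.
Step 5 — Type: Im(Z) = 231.3 ⇒ lagging (phase φ = 11.4°).

PF = 0.9804 (lagging, φ = 11.4°)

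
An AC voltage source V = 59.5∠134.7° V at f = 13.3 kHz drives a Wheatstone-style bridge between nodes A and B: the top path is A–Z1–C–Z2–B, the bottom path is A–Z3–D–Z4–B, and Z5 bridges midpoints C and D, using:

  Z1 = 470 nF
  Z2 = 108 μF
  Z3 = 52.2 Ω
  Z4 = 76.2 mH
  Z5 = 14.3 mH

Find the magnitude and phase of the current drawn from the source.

Step 1 — Angular frequency: ω = 2π·f = 2π·1.33e+04 = 8.357e+04 rad/s.
Step 2 — Component impedances:
  Z1: Z = 1/(jωC) = -j/(ω·C) = 0 - j25.46 Ω
  Z2: Z = 1/(jωC) = -j/(ω·C) = 0 - j0.1108 Ω
  Z3: Z = R = 52.2 Ω
  Z4: Z = jωL = j·8.357e+04·0.0762 = 0 + j6368 Ω
  Z5: Z = jωL = j·8.357e+04·0.0143 = 0 + j1195 Ω
Step 3 — Bridge requires nodal analysis (the Z5 bridge couples midpoints C and D, so the two paths cannot be reduced to a simple series/parallel combination). Setting node B to ground and injecting 1 A at node A, the 3-node admittance system at A, C, D solves to V_A = Z_AB = 0.03513 - j26.23 Ω = 26.23∠-89.9° Ω.
Step 4 — Source phasor: V = 59.5∠134.7° V = -41.85 + j42.29 V.
Step 5 — Ohm's law: I = V / Z_total = (-41.85 + j42.29) / (0.03513 - j26.23) = -1.614 - j1.593 A.
Step 6 — Convert to polar: |I| = 2.268 A, ∠I = -135.4°.

I = 2.268∠-135.4° A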